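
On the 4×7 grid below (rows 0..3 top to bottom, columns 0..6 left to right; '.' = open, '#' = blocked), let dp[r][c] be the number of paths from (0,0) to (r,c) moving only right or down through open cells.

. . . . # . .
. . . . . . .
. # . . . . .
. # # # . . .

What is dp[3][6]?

45

r\c   0   1   2   3   4   5   6
  0   1   1   1   1   0   0   0
  1   1   2   3   4   4   4   4
  2   1   0   3   7  11  15  19
  3   1   0   0   0  11  26  45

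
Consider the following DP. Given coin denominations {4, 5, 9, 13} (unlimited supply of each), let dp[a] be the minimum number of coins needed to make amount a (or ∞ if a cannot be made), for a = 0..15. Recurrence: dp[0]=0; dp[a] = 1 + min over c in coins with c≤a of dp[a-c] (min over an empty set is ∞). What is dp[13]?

 a  0  1  2  3  4  5  6  7  8  9 10 11 12 13 14 15
dp  0  -  -  -  1  1  -  -  2  1  2  -  3  1  2  3
(- denotes ∞ / unreachable)

1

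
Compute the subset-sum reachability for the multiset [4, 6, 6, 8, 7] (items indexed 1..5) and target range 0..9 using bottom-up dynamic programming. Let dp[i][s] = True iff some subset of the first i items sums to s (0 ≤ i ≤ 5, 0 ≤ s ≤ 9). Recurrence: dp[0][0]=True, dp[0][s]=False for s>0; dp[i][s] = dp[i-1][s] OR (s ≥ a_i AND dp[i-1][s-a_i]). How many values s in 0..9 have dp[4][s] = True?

i\s   0   1   2   3   4   5   6   7   8   9
  0   T   F   F   F   F   F   F   F   F   F
  1   T   F   F   F   T   F   F   F   F   F
  2   T   F   F   F   T   F   T   F   F   F
  3   T   F   F   F   T   F   T   F   F   F
  4   T   F   F   F   T   F   T   F   T   F
  5   T   F   F   F   T   F   T   T   T   F

4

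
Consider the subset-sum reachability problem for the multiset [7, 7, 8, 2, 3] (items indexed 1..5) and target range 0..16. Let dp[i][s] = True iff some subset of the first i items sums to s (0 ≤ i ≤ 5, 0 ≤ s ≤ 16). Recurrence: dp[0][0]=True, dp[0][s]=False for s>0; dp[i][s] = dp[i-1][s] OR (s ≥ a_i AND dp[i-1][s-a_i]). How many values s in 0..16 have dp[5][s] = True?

i\s   0   1   2   3   4   5   6   7   8   9  10  11  12  13  14  15  16
  0   T   F   F   F   F   F   F   F   F   F   F   F   F   F   F   F   F
  1   T   F   F   F   F   F   F   T   F   F   F   F   F   F   F   F   F
  2   T   F   F   F   F   F   F   T   F   F   F   F   F   F   T   F   F
  3   T   F   F   F   F   F   F   T   T   F   F   F   F   F   T   T   F
  4   T   F   T   F   F   F   F   T   T   T   T   F   F   F   T   T   T
  5   T   F   T   T   F   T   F   T   T   T   T   T   T   T   T   T   T

14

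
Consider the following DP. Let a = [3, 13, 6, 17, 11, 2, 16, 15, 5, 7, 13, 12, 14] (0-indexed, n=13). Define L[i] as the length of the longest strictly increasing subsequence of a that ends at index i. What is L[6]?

4

   i    0    1    2    3    4    5    6    7    8    9   10   11   12
a[i]    3   13    6   17   11    2   16   15    5    7   13   12   14
L[i]    1    2    2    3    3    1    4    4    2    3    4    4    5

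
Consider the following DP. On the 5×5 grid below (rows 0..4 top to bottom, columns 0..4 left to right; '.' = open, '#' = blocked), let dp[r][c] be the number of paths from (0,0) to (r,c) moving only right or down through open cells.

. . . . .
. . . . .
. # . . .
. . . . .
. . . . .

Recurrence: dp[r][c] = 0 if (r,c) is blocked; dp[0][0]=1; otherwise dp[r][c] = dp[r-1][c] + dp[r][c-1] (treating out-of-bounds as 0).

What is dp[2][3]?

7

r\c   0   1   2   3   4
  0   1   1   1   1   1
  1   1   2   3   4   5
  2   1   0   3   7  12
  3   1   1   4  11  23
  4   1   2   6  17  40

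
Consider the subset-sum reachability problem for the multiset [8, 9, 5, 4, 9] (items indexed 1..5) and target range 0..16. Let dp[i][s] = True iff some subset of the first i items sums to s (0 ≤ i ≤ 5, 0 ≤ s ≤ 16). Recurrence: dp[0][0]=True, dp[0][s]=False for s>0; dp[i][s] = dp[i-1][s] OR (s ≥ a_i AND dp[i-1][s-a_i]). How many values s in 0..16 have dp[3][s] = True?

6

i\s   0   1   2   3   4   5   6   7   8   9  10  11  12  13  14  15  16
  0   T   F   F   F   F   F   F   F   F   F   F   F   F   F   F   F   F
  1   T   F   F   F   F   F   F   F   T   F   F   F   F   F   F   F   F
  2   T   F   F   F   F   F   F   F   T   T   F   F   F   F   F   F   F
  3   T   F   F   F   F   T   F   F   T   T   F   F   F   T   T   F   F
  4   T   F   F   F   T   T   F   F   T   T   F   F   T   T   T   F   F
  5   T   F   F   F   T   T   F   F   T   T   F   F   T   T   T   F   F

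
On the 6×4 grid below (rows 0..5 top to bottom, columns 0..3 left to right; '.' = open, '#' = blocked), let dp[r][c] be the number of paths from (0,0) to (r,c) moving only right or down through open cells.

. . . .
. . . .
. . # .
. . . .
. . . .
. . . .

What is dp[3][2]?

r\c   0   1   2   3
  0   1   1   1   1
  1   1   2   3   4
  2   1   3   0   4
  3   1   4   4   8
  4   1   5   9  17
  5   1   6  15  32

4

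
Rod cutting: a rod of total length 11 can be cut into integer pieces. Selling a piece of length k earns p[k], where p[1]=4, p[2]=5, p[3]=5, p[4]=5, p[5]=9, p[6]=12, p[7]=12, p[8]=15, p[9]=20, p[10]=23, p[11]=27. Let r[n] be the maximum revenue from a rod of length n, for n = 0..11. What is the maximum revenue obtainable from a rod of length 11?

44

   n    0    1    2    3    4    5    6    7    8    9   10   11
r[n]    0    4    8   12   16   20   24   28   32   36   40   44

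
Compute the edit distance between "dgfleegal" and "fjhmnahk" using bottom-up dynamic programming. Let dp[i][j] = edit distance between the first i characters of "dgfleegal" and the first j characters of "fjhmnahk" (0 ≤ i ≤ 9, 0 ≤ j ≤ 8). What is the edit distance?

8

   ''  f  j  h  m  n  a  h  k
''  0  1  2  3  4  5  6  7  8
 d  1  1  2  3  4  5  6  7  8
 g  2  2  2  3  4  5  6  7  8
 f  3  2  3  3  4  5  6  7  8
 l  4  3  3  4  4  5  6  7  8
 e  5  4  4  4  5  5  6  7  8
 e  6  5  5  5  5  6  6  7  8
 g  7  6  6  6  6  6  7  7  8
 a  8  7  7  7  7  7  6  7  8
 l  9  8  8  8  8  8  7  7  8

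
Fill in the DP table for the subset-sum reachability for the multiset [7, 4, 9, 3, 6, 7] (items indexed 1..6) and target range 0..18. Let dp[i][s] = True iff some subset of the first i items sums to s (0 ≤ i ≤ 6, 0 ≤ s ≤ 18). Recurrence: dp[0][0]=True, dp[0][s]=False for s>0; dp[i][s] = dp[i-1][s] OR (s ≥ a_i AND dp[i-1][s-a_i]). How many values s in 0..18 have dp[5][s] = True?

i\s   0   1   2   3   4   5   6   7   8   9  10  11  12  13  14  15  16  17  18
  0   T   F   F   F   F   F   F   F   F   F   F   F   F   F   F   F   F   F   F
  1   T   F   F   F   F   F   F   T   F   F   F   F   F   F   F   F   F   F   F
  2   T   F   F   F   T   F   F   T   F   F   F   T   F   F   F   F   F   F   F
  3   T   F   F   F   T   F   F   T   F   T   F   T   F   T   F   F   T   F   F
  4   T   F   F   T   T   F   F   T   F   T   T   T   T   T   T   F   T   F   F
  5   T   F   F   T   T   F   T   T   F   T   T   T   T   T   T   T   T   T   T
  6   T   F   F   T   T   F   T   T   F   T   T   T   T   T   T   T   T   T   T

15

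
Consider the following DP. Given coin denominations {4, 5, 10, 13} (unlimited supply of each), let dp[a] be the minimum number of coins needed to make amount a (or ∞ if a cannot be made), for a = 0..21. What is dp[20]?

 a  0  1  2  3  4  5  6  7  8  9 10 11 12 13 14 15 16 17 18 19 20 21
dp  0  -  -  -  1  1  -  -  2  2  1  -  3  1  2  2  4  2  2  3  2  3
(- denotes ∞ / unreachable)

2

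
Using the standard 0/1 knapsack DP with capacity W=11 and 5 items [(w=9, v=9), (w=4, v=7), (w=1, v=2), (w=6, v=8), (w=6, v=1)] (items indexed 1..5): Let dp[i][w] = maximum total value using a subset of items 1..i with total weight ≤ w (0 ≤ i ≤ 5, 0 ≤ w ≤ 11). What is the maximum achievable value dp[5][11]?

i\w   0   1   2   3   4   5   6   7   8   9  10  11
  0   0   0   0   0   0   0   0   0   0   0   0   0
  1   0   0   0   0   0   0   0   0   0   9   9   9
  2   0   0   0   0   7   7   7   7   7   9   9   9
  3   0   2   2   2   7   9   9   9   9   9  11  11
  4   0   2   2   2   7   9   9  10  10  10  15  17
  5   0   2   2   2   7   9   9  10  10  10  15  17

17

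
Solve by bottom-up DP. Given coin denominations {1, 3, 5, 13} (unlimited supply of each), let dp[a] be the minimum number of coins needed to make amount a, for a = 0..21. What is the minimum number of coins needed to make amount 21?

 a  0  1  2  3  4  5  6  7  8  9 10 11 12 13 14 15 16 17 18 19 20 21
dp  0  1  2  1  2  1  2  3  2  3  2  3  4  1  2  3  2  3  2  3  4  3

3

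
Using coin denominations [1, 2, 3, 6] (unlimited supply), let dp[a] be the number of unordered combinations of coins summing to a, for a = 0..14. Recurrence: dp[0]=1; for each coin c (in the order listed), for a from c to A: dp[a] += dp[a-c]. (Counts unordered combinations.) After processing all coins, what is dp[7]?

after  coin     0     1     2     3     4     5     6     7     8     9    10    11    12    13    14
          1     1     1     1     1     1     1     1     1     1     1     1     1     1     1     1
          2     1     1     2     2     3     3     4     4     5     5     6     6     7     7     8
          3     1     1     2     3     4     5     7     8    10    12    14    16    19    21    24
          6     1     1     2     3     4     5     8     9    12    15    18    21    27    30    36

9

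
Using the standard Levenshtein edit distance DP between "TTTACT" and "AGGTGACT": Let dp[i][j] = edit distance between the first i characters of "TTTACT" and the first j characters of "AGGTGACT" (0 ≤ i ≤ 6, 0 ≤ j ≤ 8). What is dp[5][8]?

5

   ''  A  G  G  T  G  A  C  T
''  0  1  2  3  4  5  6  7  8
 T  1  1  2  3  3  4  5  6  7
 T  2  2  2  3  3  4  5  6  6
 T  3  3  3  3  3  4  5  6  6
 A  4  3  4  4  4  4  4  5  6
 C  5  4  4  5  5  5  5  4  5
 T  6  5  5  5  5  6  6  5  4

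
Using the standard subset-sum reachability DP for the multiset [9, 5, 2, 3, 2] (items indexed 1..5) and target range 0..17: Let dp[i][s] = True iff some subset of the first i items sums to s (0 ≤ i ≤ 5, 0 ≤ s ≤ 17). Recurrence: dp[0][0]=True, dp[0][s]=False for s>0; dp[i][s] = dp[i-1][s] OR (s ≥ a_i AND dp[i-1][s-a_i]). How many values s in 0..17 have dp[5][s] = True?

i\s   0   1   2   3   4   5   6   7   8   9  10  11  12  13  14  15  16  17
  0   T   F   F   F   F   F   F   F   F   F   F   F   F   F   F   F   F   F
  1   T   F   F   F   F   F   F   F   F   T   F   F   F   F   F   F   F   F
  2   T   F   F   F   F   T   F   F   F   T   F   F   F   F   T   F   F   F
  3   T   F   T   F   F   T   F   T   F   T   F   T   F   F   T   F   T   F
  4   T   F   T   T   F   T   F   T   T   T   T   T   T   F   T   F   T   T
  5   T   F   T   T   T   T   F   T   T   T   T   T   T   T   T   F   T   T

15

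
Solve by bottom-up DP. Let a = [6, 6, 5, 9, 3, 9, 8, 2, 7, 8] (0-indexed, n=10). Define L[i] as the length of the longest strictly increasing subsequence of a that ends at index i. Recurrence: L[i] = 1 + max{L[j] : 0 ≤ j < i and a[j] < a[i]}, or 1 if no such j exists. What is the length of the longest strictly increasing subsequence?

3

   i    0    1    2    3    4    5    6    7    8    9
a[i]    6    6    5    9    3    9    8    2    7    8
L[i]    1    1    1    2    1    2    2    1    2    3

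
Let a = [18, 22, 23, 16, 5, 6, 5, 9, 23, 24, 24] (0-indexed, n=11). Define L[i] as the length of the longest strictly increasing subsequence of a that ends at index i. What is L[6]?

1

   i    0    1    2    3    4    5    6    7    8    9   10
a[i]   18   22   23   16    5    6    5    9   23   24   24
L[i]    1    2    3    1    1    2    1    3    4    5    5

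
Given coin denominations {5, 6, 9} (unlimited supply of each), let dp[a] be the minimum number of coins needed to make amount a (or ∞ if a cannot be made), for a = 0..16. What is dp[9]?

 a  0  1  2  3  4  5  6  7  8  9 10 11 12 13 14 15 16
dp  0  -  -  -  -  1  1  -  -  1  2  2  2  -  2  2  3
(- denotes ∞ / unreachable)

1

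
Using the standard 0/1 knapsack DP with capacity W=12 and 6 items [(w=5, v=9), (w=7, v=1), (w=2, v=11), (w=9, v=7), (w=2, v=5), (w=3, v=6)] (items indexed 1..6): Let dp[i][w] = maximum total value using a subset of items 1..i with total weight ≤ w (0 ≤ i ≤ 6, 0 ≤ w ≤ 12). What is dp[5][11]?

i\w   0   1   2   3   4   5   6   7   8   9  10  11  12
  0   0   0   0   0   0   0   0   0   0   0   0   0   0
  1   0   0   0   0   0   9   9   9   9   9   9   9   9
  2   0   0   0   0   0   9   9   9   9   9   9   9  10
  3   0   0  11  11  11  11  11  20  20  20  20  20  20
  4   0   0  11  11  11  11  11  20  20  20  20  20  20
  5   0   0  11  11  16  16  16  20  20  25  25  25  25
  6   0   0  11  11  16  17  17  22  22  25  26  26  31

25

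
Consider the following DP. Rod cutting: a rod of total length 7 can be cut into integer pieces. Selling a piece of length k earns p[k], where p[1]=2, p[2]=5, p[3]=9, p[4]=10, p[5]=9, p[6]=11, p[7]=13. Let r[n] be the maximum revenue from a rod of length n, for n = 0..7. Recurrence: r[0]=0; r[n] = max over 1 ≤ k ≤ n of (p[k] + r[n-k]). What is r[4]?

   n    0    1    2    3    4    5    6    7
r[n]    0    2    5    9   11   14   18   20

11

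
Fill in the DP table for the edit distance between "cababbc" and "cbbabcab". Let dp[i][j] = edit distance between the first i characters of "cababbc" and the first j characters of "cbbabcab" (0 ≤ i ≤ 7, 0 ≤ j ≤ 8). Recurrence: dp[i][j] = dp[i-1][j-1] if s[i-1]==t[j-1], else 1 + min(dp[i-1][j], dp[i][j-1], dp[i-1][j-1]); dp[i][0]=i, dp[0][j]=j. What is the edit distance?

   ''  c  b  b  a  b  c  a  b
''  0  1  2  3  4  5  6  7  8
 c  1  0  1  2  3  4  5  6  7
 a  2  1  1  2  2  3  4  5  6
 b  3  2  1  1  2  2  3  4  5
 a  4  3  2  2  1  2  3  3  4
 b  5  4  3  2  2  1  2  3  3
 b  6  5  4  3  3  2  2  3  3
 c  7  6  5  4  4  3  2  3  4

4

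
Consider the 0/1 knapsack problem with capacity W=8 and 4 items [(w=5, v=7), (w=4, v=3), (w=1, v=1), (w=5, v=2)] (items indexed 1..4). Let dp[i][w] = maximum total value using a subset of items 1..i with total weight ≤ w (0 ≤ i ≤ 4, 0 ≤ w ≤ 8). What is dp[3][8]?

i\w   0   1   2   3   4   5   6   7   8
  0   0   0   0   0   0   0   0   0   0
  1   0   0   0   0   0   7   7   7   7
  2   0   0   0   0   3   7   7   7   7
  3   0   1   1   1   3   7   8   8   8
  4   0   1   1   1   3   7   8   8   8

8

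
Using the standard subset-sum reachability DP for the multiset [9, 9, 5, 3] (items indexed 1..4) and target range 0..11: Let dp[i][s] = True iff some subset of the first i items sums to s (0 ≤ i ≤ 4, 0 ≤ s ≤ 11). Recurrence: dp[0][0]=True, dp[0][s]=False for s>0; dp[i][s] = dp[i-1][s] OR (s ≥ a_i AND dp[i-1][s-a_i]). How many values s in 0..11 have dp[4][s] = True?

5

i\s   0   1   2   3   4   5   6   7   8   9  10  11
  0   T   F   F   F   F   F   F   F   F   F   F   F
  1   T   F   F   F   F   F   F   F   F   T   F   F
  2   T   F   F   F   F   F   F   F   F   T   F   F
  3   T   F   F   F   F   T   F   F   F   T   F   F
  4   T   F   F   T   F   T   F   F   T   T   F   F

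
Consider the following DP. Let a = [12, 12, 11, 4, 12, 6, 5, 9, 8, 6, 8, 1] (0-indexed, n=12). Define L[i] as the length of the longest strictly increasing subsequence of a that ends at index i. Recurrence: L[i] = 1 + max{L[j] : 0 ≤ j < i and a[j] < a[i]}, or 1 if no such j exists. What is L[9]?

   i    0    1    2    3    4    5    6    7    8    9   10   11
a[i]   12   12   11    4   12    6    5    9    8    6    8    1
L[i]    1    1    1    1    2    2    2    3    3    3    4    1

3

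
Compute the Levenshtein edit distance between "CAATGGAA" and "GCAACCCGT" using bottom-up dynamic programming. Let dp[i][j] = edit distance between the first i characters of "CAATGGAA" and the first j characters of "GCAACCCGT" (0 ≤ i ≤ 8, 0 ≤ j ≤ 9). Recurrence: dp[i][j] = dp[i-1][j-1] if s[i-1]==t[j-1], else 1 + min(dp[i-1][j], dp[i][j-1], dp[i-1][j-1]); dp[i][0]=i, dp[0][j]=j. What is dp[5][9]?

   ''  G  C  A  A  C  C  C  G  T
''  0  1  2  3  4  5  6  7  8  9
 C  1  1  1  2  3  4  5  6  7  8
 A  2  2  2  1  2  3  4  5  6  7
 A  3  3  3  2  1  2  3  4  5  6
 T  4  4  4  3  2  2  3  4  5  5
 G  5  4  5  4  3  3  3  4  4  5
 G  6  5  5  5  4  4  4  4  4  5
 A  7  6  6  5  5  5  5  5  5  5
 A  8  7  7  6  5  6  6  6  6  6

5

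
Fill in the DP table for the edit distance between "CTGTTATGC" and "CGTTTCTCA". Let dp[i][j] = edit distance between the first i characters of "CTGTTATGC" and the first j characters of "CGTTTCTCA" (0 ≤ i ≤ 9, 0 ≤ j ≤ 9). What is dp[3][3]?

2

   ''  C  G  T  T  T  C  T  C  A
''  0  1  2  3  4  5  6  7  8  9
 C  1  0  1  2  3  4  5  6  7  8
 T  2  1  1  1  2  3  4  5  6  7
 G  3  2  1  2  2  3  4  5  6  7
 T  4  3  2  1  2  2  3  4  5  6
 T  5  4  3  2  1  2  3  3  4  5
 A  6  5  4  3  2  2  3  4  4  4
 T  7  6  5  4  3  2  3  3  4  5
 G  8  7  6  5  4  3  3  4  4  5
 C  9  8  7  6  5  4  3  4  4  5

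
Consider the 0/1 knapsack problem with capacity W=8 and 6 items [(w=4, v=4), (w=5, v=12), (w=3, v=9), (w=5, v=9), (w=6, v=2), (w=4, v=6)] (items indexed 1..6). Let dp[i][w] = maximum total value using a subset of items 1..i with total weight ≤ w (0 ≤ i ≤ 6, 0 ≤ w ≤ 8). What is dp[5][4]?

i\w   0   1   2   3   4   5   6   7   8
  0   0   0   0   0   0   0   0   0   0
  1   0   0   0   0   4   4   4   4   4
  2   0   0   0   0   4  12  12  12  12
  3   0   0   0   9   9  12  12  13  21
  4   0   0   0   9   9  12  12  13  21
  5   0   0   0   9   9  12  12  13  21
  6   0   0   0   9   9  12  12  15  21

9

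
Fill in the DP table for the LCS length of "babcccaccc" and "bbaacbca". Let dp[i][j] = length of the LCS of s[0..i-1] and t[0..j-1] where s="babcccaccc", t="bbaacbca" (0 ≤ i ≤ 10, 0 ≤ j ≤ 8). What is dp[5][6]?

   ''  b  b  a  a  c  b  c  a
''  0  0  0  0  0  0  0  0  0
 b  0  1  1  1  1  1  1  1  1
 a  0  1  1  2  2  2  2  2  2
 b  0  1  2  2  2  2  3  3  3
 c  0  1  2  2  2  3  3  4  4
 c  0  1  2  2  2  3  3  4  4
 c  0  1  2  2  2  3  3  4  4
 a  0  1  2  3  3  3  3  4  5
 c  0  1  2  3  3  4  4  4  5
 c  0  1  2  3  3  4  4  5  5
 c  0  1  2  3  3  4  4  5  5

3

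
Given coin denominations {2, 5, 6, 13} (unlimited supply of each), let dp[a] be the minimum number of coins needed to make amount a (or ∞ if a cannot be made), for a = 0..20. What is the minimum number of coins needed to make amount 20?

3

 a  0  1  2  3  4  5  6  7  8  9 10 11 12 13 14 15 16 17 18 19 20
dp  0  -  1  -  2  1  1  2  2  3  2  2  2  1  3  2  3  3  2  2  3
(- denotes ∞ / unreachable)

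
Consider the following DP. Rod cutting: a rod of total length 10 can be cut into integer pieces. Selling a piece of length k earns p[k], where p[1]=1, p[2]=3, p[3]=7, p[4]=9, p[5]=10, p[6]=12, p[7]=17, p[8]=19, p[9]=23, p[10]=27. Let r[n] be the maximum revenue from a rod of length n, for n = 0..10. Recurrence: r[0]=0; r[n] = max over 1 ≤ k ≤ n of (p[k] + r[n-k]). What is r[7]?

   n    0    1    2    3    4    5    6    7    8    9   10
r[n]    0    1    3    7    9   10   14   17   19   23   27

17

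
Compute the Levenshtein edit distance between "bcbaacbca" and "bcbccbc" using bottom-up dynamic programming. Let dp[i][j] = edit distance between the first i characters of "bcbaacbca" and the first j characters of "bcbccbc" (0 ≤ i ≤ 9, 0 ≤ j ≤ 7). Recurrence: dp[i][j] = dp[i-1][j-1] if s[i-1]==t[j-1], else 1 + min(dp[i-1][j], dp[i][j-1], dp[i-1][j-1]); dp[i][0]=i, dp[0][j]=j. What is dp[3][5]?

   ''  b  c  b  c  c  b  c
''  0  1  2  3  4  5  6  7
 b  1  0  1  2  3  4  5  6
 c  2  1  0  1  2  3  4  5
 b  3  2  1  0  1  2  3  4
 a  4  3  2  1  1  2  3  4
 a  5  4  3  2  2  2  3  4
 c  6  5  4  3  2  2  3  3
 b  7  6  5  4  3  3  2  3
 c  8  7  6  5  4  3  3  2
 a  9  8  7  6  5  4  4  3

2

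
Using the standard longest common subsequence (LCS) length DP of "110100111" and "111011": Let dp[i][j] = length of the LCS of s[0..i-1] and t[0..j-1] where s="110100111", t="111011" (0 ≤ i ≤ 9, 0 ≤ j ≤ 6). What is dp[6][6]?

   ''  1  1  1  0  1  1
''  0  0  0  0  0  0  0
 1  0  1  1  1  1  1  1
 1  0  1  2  2  2  2  2
 0  0  1  2  2  3  3  3
 1  0  1  2  3  3  4  4
 0  0  1  2  3  4  4  4
 0  0  1  2  3  4  4  4
 1  0  1  2  3  4  5  5
 1  0  1  2  3  4  5  6
 1  0  1  2  3  4  5  6

4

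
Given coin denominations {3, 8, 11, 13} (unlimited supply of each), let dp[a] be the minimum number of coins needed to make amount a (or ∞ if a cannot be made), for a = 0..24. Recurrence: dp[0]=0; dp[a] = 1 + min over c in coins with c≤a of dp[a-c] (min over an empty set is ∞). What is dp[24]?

2

 a  0  1  2  3  4  5  6  7  8  9 10 11 12 13 14 15 16 17 18 19 20 21 22 23 24
dp  0  -  -  1  -  -  2  -  1  3  -  1  4  1  2  5  2  3  6  2  4  2  2  5  2
(- denotes ∞ / unreachable)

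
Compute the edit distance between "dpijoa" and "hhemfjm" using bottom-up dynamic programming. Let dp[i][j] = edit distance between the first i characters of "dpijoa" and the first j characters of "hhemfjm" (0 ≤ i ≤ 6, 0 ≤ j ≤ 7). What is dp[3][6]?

   ''  h  h  e  m  f  j  m
''  0  1  2  3  4  5  6  7
 d  1  1  2  3  4  5  6  7
 p  2  2  2  3  4  5  6  7
 i  3  3  3  3  4  5  6  7
 j  4  4  4  4  4  5  5  6
 o  5  5  5  5  5  5  6  6
 a  6  6  6  6  6  6  6  7

6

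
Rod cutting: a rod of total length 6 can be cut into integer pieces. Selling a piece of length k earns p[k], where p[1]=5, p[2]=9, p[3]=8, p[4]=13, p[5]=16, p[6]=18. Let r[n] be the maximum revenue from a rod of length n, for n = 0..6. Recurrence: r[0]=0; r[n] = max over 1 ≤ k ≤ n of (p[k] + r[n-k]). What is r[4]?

20

   n    0    1    2    3    4    5    6
r[n]    0    5   10   15   20   25   30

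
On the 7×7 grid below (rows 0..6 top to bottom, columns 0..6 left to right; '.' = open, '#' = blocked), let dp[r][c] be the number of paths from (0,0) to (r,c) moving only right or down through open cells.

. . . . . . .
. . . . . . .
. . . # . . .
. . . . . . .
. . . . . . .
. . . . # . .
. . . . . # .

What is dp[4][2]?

15

r\c   0   1   2   3   4   5   6
  0   1   1   1   1   1   1   1
  1   1   2   3   4   5   6   7
  2   1   3   6   0   5  11  18
  3   1   4  10  10  15  26  44
  4   1   5  15  25  40  66 110
  5   1   6  21  46   0  66 176
  6   1   7  28  74  74   0 176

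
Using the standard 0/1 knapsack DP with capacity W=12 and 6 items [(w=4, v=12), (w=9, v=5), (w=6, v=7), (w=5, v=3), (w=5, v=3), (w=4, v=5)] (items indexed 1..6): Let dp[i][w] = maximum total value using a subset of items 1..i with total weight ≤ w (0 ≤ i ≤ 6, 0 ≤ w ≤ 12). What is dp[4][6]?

i\w   0   1   2   3   4   5   6   7   8   9  10  11  12
  0   0   0   0   0   0   0   0   0   0   0   0   0   0
  1   0   0   0   0  12  12  12  12  12  12  12  12  12
  2   0   0   0   0  12  12  12  12  12  12  12  12  12
  3   0   0   0   0  12  12  12  12  12  12  19  19  19
  4   0   0   0   0  12  12  12  12  12  15  19  19  19
  5   0   0   0   0  12  12  12  12  12  15  19  19  19
  6   0   0   0   0  12  12  12  12  17  17  19  19  19

12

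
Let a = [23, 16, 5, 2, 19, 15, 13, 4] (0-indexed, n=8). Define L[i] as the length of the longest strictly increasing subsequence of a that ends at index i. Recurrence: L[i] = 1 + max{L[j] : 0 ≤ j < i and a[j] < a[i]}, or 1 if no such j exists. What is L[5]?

   i    0    1    2    3    4    5    6    7
a[i]   23   16    5    2   19   15   13    4
L[i]    1    1    1    1    2    2    2    2

2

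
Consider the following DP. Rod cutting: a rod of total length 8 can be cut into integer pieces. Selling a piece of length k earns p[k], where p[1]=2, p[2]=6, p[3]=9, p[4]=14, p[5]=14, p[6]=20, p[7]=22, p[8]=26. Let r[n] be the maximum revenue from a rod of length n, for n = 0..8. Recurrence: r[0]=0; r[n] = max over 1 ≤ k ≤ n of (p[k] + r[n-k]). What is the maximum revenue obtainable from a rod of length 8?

   n    0    1    2    3    4    5    6    7    8
r[n]    0    2    6    9   14   16   20   23   28

28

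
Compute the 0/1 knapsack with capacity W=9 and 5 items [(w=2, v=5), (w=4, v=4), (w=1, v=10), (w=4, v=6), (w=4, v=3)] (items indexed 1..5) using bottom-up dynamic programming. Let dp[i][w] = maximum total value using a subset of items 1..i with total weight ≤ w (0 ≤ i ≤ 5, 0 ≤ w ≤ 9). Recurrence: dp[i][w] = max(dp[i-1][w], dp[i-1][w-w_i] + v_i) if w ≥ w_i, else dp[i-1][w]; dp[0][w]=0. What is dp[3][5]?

15

i\w   0   1   2   3   4   5   6   7   8   9
  0   0   0   0   0   0   0   0   0   0   0
  1   0   0   5   5   5   5   5   5   5   5
  2   0   0   5   5   5   5   9   9   9   9
  3   0  10  10  15  15  15  15  19  19  19
  4   0  10  10  15  15  16  16  21  21  21
  5   0  10  10  15  15  16  16  21  21  21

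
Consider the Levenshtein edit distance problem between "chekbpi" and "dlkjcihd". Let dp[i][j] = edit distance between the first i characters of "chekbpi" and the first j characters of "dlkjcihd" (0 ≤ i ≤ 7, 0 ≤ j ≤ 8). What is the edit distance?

   ''  d  l  k  j  c  i  h  d
''  0  1  2  3  4  5  6  7  8
 c  1  1  2  3  4  4  5  6  7
 h  2  2  2  3  4  5  5  5  6
 e  3  3  3  3  4  5  6  6  6
 k  4  4  4  3  4  5  6  7  7
 b  5  5  5  4  4  5  6  7  8
 p  6  6  6  5  5  5  6  7  8
 i  7  7  7  6  6  6  5  6  7

7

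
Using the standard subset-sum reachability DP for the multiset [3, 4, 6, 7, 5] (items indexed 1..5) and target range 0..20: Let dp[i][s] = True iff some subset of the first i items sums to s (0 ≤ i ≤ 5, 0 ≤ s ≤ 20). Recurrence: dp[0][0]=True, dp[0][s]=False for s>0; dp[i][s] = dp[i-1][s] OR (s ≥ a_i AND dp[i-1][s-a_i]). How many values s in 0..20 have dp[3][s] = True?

i\s   0   1   2   3   4   5   6   7   8   9  10  11  12  13  14  15  16  17  18  19  20
  0   T   F   F   F   F   F   F   F   F   F   F   F   F   F   F   F   F   F   F   F   F
  1   T   F   F   T   F   F   F   F   F   F   F   F   F   F   F   F   F   F   F   F   F
  2   T   F   F   T   T   F   F   T   F   F   F   F   F   F   F   F   F   F   F   F   F
  3   T   F   F   T   T   F   T   T   F   T   T   F   F   T   F   F   F   F   F   F   F
  4   T   F   F   T   T   F   T   T   F   T   T   T   F   T   T   F   T   T   F   F   T
  5   T   F   F   T   T   T   T   T   T   T   T   T   T   T   T   T   T   T   T   T   T

8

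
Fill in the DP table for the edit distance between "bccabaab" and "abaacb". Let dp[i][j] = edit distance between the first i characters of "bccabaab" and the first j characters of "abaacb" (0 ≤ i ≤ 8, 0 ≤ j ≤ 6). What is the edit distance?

   ''  a  b  a  a  c  b
''  0  1  2  3  4  5  6
 b  1  1  1  2  3  4  5
 c  2  2  2  2  3  3  4
 c  3  3  3  3  3  3  4
 a  4  3  4  3  3  4  4
 b  5  4  3  4  4  4  4
 a  6  5  4  3  4  5  5
 a  7  6  5  4  3  4  5
 b  8  7  6  5  4  4  4

4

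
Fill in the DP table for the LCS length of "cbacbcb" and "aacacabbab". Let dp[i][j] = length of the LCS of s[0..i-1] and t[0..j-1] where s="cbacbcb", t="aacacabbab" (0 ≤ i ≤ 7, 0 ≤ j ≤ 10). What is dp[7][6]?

3

   ''  a  a  c  a  c  a  b  b  a  b
''  0  0  0  0  0  0  0  0  0  0  0
 c  0  0  0  1  1  1  1  1  1  1  1
 b  0  0  0  1  1  1  1  2  2  2  2
 a  0  1  1  1  2  2  2  2  2  3  3
 c  0  1  1  2  2  3  3  3  3  3  3
 b  0  1  1  2  2  3  3  4  4  4  4
 c  0  1  1  2  2  3  3  4  4  4  4
 b  0  1  1  2  2  3  3  4  5  5  5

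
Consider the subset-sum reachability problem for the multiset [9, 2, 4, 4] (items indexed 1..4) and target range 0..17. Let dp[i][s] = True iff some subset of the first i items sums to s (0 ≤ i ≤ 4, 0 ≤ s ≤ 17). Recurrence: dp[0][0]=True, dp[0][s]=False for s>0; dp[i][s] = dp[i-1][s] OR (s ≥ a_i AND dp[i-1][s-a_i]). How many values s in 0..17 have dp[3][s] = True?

8

i\s   0   1   2   3   4   5   6   7   8   9  10  11  12  13  14  15  16  17
  0   T   F   F   F   F   F   F   F   F   F   F   F   F   F   F   F   F   F
  1   T   F   F   F   F   F   F   F   F   T   F   F   F   F   F   F   F   F
  2   T   F   T   F   F   F   F   F   F   T   F   T   F   F   F   F   F   F
  3   T   F   T   F   T   F   T   F   F   T   F   T   F   T   F   T   F   F
  4   T   F   T   F   T   F   T   F   T   T   T   T   F   T   F   T   F   T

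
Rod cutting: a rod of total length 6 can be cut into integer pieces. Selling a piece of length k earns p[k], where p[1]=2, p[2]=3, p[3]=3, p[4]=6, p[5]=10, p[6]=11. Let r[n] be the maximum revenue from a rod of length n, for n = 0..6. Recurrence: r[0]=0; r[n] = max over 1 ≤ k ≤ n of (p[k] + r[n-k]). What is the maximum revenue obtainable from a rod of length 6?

12

   n    0    1    2    3    4    5    6
r[n]    0    2    4    6    8   10   12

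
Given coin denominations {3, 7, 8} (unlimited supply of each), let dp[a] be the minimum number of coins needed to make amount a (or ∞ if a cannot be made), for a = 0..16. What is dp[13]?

 a  0  1  2  3  4  5  6  7  8  9 10 11 12 13 14 15 16
dp  0  -  -  1  -  -  2  1  1  3  2  2  4  3  2  2  2
(- denotes ∞ / unreachable)

3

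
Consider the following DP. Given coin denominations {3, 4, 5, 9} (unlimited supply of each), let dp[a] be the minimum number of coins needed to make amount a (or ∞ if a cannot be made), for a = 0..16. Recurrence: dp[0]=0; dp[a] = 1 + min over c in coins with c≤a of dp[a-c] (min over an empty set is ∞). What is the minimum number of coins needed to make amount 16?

3

 a  0  1  2  3  4  5  6  7  8  9 10 11 12 13 14 15 16
dp  0  -  -  1  1  1  2  2  2  1  2  3  2  2  2  3  3
(- denotes ∞ / unreachable)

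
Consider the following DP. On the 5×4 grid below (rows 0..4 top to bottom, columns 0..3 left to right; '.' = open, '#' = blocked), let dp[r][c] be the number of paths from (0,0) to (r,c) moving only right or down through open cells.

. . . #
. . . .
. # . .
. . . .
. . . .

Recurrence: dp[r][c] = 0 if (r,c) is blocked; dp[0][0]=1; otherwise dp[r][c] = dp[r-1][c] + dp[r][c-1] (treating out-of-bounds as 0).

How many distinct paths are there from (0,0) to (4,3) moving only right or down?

16

r\c   0   1   2   3
  0   1   1   1   0
  1   1   2   3   3
  2   1   0   3   6
  3   1   1   4  10
  4   1   2   6  16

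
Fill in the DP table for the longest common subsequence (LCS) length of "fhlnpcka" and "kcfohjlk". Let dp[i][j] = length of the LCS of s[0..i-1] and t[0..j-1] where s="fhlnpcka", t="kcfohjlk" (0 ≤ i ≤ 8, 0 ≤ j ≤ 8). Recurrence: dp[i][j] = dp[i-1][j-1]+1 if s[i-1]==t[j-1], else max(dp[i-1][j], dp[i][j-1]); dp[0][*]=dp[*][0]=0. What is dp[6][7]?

   ''  k  c  f  o  h  j  l  k
''  0  0  0  0  0  0  0  0  0
 f  0  0  0  1  1  1  1  1  1
 h  0  0  0  1  1  2  2  2  2
 l  0  0  0  1  1  2  2  3  3
 n  0  0  0  1  1  2  2  3  3
 p  0  0  0  1  1  2  2  3  3
 c  0  0  1  1  1  2  2  3  3
 k  0  1  1  1  1  2  2  3  4
 a  0  1  1  1  1  2  2  3  4

3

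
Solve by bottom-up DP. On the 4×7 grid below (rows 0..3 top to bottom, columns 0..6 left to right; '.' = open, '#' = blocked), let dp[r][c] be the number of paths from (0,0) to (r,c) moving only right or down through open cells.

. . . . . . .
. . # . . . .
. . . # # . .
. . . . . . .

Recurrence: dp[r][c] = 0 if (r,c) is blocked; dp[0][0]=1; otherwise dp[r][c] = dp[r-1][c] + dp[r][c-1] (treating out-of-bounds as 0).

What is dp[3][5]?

10

r\c   0   1   2   3   4   5   6
  0   1   1   1   1   1   1   1
  1   1   2   0   1   2   3   4
  2   1   3   3   0   0   3   7
  3   1   4   7   7   7  10  17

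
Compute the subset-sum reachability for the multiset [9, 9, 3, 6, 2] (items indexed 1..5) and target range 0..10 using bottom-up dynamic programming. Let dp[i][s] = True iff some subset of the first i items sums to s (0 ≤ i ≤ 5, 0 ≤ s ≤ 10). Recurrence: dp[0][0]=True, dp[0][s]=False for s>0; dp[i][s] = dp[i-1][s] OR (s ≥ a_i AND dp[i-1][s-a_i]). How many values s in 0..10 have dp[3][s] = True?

i\s   0   1   2   3   4   5   6   7   8   9  10
  0   T   F   F   F   F   F   F   F   F   F   F
  1   T   F   F   F   F   F   F   F   F   T   F
  2   T   F   F   F   F   F   F   F   F   T   F
  3   T   F   F   T   F   F   F   F   F   T   F
  4   T   F   F   T   F   F   T   F   F   T   F
  5   T   F   T   T   F   T   T   F   T   T   F

3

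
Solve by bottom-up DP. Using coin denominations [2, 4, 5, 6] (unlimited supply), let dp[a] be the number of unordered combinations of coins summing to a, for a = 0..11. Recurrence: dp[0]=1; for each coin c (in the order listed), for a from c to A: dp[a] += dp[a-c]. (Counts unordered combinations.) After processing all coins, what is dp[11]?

3

after  coin     0     1     2     3     4     5     6     7     8     9    10    11
          2     1     0     1     0     1     0     1     0     1     0     1     0
          4     1     0     1     0     2     0     2     0     3     0     3     0
          5     1     0     1     0     2     1     2     1     3     2     4     2
          6     1     0     1     0     2     1     3     1     4     2     6     3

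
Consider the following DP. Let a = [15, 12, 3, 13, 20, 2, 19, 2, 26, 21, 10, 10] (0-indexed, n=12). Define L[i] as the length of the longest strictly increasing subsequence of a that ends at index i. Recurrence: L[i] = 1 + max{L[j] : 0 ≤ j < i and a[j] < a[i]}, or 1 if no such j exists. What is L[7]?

   i    0    1    2    3    4    5    6    7    8    9   10   11
a[i]   15   12    3   13   20    2   19    2   26   21   10   10
L[i]    1    1    1    2    3    1    3    1    4    4    2    2

1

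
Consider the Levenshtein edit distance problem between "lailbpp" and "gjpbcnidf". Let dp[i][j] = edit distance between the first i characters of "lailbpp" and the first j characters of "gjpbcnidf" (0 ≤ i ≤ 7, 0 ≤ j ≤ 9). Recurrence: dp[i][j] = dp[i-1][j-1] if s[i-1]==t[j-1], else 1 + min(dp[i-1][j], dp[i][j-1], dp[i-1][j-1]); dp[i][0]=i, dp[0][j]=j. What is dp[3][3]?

3

   ''  g  j  p  b  c  n  i  d  f
''  0  1  2  3  4  5  6  7  8  9
 l  1  1  2  3  4  5  6  7  8  9
 a  2  2  2  3  4  5  6  7  8  9
 i  3  3  3  3  4  5  6  6  7  8
 l  4  4  4  4  4  5  6  7  7  8
 b  5  5  5  5  4  5  6  7  8  8
 p  6  6  6  5  5  5  6  7  8  9
 p  7  7  7  6  6  6  6  7  8  9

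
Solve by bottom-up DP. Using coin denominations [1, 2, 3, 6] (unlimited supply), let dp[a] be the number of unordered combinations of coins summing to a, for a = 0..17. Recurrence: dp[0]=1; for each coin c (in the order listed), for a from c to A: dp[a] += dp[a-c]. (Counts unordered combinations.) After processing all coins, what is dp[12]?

27

after  coin     0     1     2     3     4     5     6     7     8     9    10    11    12    13    14    15    16    17
          1     1     1     1     1     1     1     1     1     1     1     1     1     1     1     1     1     1     1
          2     1     1     2     2     3     3     4     4     5     5     6     6     7     7     8     8     9     9
          3     1     1     2     3     4     5     7     8    10    12    14    16    19    21    24    27    30    33
          6     1     1     2     3     4     5     8     9    12    15    18    21    27    30    36    42    48    54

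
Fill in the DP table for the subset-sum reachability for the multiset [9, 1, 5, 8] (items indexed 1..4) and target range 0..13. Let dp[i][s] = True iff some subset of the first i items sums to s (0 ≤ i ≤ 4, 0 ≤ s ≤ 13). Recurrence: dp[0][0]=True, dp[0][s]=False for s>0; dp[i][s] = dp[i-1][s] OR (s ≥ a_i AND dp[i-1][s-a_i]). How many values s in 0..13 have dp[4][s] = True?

i\s   0   1   2   3   4   5   6   7   8   9  10  11  12  13
  0   T   F   F   F   F   F   F   F   F   F   F   F   F   F
  1   T   F   F   F   F   F   F   F   F   T   F   F   F   F
  2   T   T   F   F   F   F   F   F   F   T   T   F   F   F
  3   T   T   F   F   F   T   T   F   F   T   T   F   F   F
  4   T   T   F   F   F   T   T   F   T   T   T   F   F   T

8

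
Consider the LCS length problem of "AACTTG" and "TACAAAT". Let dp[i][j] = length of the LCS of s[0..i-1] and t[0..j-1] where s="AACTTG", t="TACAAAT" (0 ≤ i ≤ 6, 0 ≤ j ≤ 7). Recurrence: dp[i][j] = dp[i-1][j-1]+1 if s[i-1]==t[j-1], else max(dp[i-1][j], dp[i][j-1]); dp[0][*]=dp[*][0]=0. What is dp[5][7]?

   ''  T  A  C  A  A  A  T
''  0  0  0  0  0  0  0  0
 A  0  0  1  1  1  1  1  1
 A  0  0  1  1  2  2  2  2
 C  0  0  1  2  2  2  2  2
 T  0  1  1  2  2  2  2  3
 T  0  1  1  2  2  2  2  3
 G  0  1  1  2  2  2  2  3

3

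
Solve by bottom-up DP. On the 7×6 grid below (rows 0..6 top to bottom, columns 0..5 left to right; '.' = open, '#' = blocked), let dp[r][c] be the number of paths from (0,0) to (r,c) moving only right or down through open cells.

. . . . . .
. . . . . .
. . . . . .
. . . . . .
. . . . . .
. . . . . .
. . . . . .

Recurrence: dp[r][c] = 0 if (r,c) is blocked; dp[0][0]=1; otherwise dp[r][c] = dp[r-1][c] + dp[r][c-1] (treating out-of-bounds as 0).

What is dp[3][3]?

r\c   0   1   2   3   4   5
  0   1   1   1   1   1   1
  1   1   2   3   4   5   6
  2   1   3   6  10  15  21
  3   1   4  10  20  35  56
  4   1   5  15  35  70 126
  5   1   6  21  56 126 252
  6   1   7  28  84 210 462

20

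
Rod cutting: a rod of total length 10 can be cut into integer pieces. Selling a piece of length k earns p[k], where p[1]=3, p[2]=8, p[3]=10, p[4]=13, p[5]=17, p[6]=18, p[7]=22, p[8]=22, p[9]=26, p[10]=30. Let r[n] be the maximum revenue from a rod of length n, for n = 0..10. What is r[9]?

   n    0    1    2    3    4    5    6    7    8    9   10
r[n]    0    3    8   11   16   19   24   27   32   35   40

35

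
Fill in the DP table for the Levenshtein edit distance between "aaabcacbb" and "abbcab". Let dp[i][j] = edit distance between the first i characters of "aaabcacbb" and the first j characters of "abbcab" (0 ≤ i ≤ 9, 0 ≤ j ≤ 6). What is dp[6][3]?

   ''  a  b  b  c  a  b
''  0  1  2  3  4  5  6
 a  1  0  1  2  3  4  5
 a  2  1  1  2  3  3  4
 a  3  2  2  2  3  3  4
 b  4  3  2  2  3  4  3
 c  5  4  3  3  2  3  4
 a  6  5  4  4  3  2  3
 c  7  6  5  5  4  3  3
 b  8  7  6  5  5  4  3
 b  9  8  7  6  6  5  4

4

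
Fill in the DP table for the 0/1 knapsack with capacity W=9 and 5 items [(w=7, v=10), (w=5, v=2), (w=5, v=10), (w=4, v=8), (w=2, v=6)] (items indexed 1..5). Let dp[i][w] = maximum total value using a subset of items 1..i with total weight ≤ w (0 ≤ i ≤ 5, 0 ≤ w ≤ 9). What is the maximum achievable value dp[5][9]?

18

i\w   0   1   2   3   4   5   6   7   8   9
  0   0   0   0   0   0   0   0   0   0   0
  1   0   0   0   0   0   0   0  10  10  10
  2   0   0   0   0   0   2   2  10  10  10
  3   0   0   0   0   0  10  10  10  10  10
  4   0   0   0   0   8  10  10  10  10  18
  5   0   0   6   6   8  10  14  16  16  18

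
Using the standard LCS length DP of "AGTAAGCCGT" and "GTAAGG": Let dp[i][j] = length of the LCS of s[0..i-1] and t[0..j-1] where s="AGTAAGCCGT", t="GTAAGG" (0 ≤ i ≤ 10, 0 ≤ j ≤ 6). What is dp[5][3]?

3

   ''  G  T  A  A  G  G
''  0  0  0  0  0  0  0
 A  0  0  0  1  1  1  1
 G  0  1  1  1  1  2  2
 T  0  1  2  2  2  2  2
 A  0  1  2  3  3  3  3
 A  0  1  2  3  4  4  4
 G  0  1  2  3  4  5  5
 C  0  1  2  3  4  5  5
 C  0  1  2  3  4  5  5
 G  0  1  2  3  4  5  6
 T  0  1  2  3  4  5  6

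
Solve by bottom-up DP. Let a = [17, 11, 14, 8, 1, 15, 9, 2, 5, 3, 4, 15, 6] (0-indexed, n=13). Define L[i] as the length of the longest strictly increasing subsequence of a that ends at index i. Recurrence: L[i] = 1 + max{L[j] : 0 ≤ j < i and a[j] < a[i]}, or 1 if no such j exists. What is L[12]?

5

   i    0    1    2    3    4    5    6    7    8    9   10   11   12
a[i]   17   11   14    8    1   15    9    2    5    3    4   15    6
L[i]    1    1    2    1    1    3    2    2    3    3    4    5    5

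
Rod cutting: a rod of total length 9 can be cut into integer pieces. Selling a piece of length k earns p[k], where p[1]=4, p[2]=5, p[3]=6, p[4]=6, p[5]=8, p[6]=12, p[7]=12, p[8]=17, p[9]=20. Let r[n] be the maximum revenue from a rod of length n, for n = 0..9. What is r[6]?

   n    0    1    2    3    4    5    6    7    8    9
r[n]    0    4    8   12   16   20   24   28   32   36

24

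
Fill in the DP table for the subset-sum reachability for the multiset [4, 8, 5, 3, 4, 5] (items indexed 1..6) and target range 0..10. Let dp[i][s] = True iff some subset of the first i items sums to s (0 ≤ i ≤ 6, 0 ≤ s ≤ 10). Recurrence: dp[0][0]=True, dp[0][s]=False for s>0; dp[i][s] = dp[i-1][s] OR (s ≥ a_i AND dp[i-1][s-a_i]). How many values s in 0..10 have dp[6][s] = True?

8

i\s   0   1   2   3   4   5   6   7   8   9  10
  0   T   F   F   F   F   F   F   F   F   F   F
  1   T   F   F   F   T   F   F   F   F   F   F
  2   T   F   F   F   T   F   F   F   T   F   F
  3   T   F   F   F   T   T   F   F   T   T   F
  4   T   F   F   T   T   T   F   T   T   T   F
  5   T   F   F   T   T   T   F   T   T   T   F
  6   T   F   F   T   T   T   F   T   T   T   T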